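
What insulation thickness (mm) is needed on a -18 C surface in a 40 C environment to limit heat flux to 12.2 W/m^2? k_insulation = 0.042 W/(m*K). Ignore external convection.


dT = 40 - (-18) = 58 K
thickness = k * dT / q_max * 1000
thickness = 0.042 * 58 / 12.2 * 1000
thickness = 199.7 mm

199.7


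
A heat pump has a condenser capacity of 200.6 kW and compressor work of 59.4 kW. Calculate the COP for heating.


COP_hp = Q_cond / W
COP_hp = 200.6 / 59.4
COP_hp = 3.377

3.377


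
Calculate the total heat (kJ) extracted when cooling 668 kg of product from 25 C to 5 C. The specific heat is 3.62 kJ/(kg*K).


dT = 25 - (5) = 20 K
Q = m * cp * dT = 668 * 3.62 * 20
Q = 48363 kJ

48363


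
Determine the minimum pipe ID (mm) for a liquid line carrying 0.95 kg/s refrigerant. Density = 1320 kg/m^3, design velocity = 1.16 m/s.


A = m_dot / (rho * v) = 0.95 / (1320 * 1.16) = 0.0006204284222 m^2
d = sqrt(4*A/pi) * 1000
d = 28.1 mm

28.1


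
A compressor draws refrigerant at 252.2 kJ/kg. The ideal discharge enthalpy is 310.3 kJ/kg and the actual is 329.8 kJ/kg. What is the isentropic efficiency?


dh_ideal = 310.3 - 252.2 = 58.1 kJ/kg
dh_actual = 329.8 - 252.2 = 77.6 kJ/kg
eta_s = dh_ideal / dh_actual = 58.1 / 77.6
eta_s = 0.7487

0.7487


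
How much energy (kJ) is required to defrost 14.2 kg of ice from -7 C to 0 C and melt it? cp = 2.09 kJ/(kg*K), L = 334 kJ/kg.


Sensible heat = cp * dT = 2.09 * 7 = 14.63 kJ/kg
Total per kg = 14.63 + 334 = 348.63 kJ/kg
Q = m * total = 14.2 * 348.63
Q = 4950.5 kJ

4950.5


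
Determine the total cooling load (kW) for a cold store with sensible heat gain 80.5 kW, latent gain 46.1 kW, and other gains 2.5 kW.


Q_total = Q_s + Q_l + Q_misc
Q_total = 80.5 + 46.1 + 2.5
Q_total = 129.1 kW

129.1


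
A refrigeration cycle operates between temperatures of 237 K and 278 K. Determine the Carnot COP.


dT = 278 - 237 = 41 K
COP_carnot = T_cold / dT = 237 / 41
COP_carnot = 5.78

5.78


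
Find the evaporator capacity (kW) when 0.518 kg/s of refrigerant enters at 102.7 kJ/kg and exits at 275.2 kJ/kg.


dh = 275.2 - 102.7 = 172.5 kJ/kg
Q_evap = m_dot * dh = 0.518 * 172.5
Q_evap = 89.36 kW

89.36


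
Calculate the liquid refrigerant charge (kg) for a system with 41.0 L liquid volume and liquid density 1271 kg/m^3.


Charge = V * rho / 1000
Charge = 41.0 * 1271 / 1000
Charge = 52.11 kg

52.11


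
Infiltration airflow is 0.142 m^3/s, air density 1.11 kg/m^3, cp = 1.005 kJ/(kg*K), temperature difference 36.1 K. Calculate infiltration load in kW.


Q = V_dot * rho * cp * dT
Q = 0.142 * 1.11 * 1.005 * 36.1
Q = 5.719 kW

5.719


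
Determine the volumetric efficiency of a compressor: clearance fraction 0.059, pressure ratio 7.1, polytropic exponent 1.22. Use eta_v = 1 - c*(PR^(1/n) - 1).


PR^(1/n) = 7.1^(1/1.22) = 4.9860054
eta_v = 1 - 0.059 * (4.9860054 - 1)
eta_v = 0.7648

0.7648


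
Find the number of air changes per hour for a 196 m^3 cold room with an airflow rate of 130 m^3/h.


ACH = flow / volume
ACH = 130 / 196
ACH = 0.663

0.663


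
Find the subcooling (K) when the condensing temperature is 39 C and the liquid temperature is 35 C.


Subcooling = T_cond - T_liquid
Subcooling = 39 - 35
Subcooling = 4 K

4


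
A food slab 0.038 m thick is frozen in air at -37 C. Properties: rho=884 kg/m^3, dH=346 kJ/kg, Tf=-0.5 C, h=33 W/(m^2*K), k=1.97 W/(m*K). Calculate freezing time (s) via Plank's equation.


dT = -0.5 - (-37) = 36.5 K
term1 = a/(2h) = 0.038/(2*33) = 0.0005757575758
term2 = a^2/(8k) = 0.038^2/(8*1.97) = 0.00009162436548
t = rho*dH*1000/dT * (term1 + term2)
t = 884*346*1000/36.5 * (0.0005757575758 + 0.00009162436548)
t = 5593 s

5593


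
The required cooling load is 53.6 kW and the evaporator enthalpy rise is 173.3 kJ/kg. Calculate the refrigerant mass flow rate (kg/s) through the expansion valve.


m_dot = Q / dh
m_dot = 53.6 / 173.3
m_dot = 0.3093 kg/s

0.3093


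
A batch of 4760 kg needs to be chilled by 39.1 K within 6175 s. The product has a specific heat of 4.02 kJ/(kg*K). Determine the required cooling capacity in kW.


Q = m * cp * dT / t
Q = 4760 * 4.02 * 39.1 / 6175
Q = 121.164 kW

121.164


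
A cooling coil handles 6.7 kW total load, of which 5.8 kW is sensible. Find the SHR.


SHR = Q_sensible / Q_total
SHR = 5.8 / 6.7
SHR = 0.866

0.866


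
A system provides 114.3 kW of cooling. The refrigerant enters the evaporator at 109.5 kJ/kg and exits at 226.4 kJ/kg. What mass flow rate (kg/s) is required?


dh = 226.4 - 109.5 = 116.9 kJ/kg
m_dot = Q / dh = 114.3 / 116.9 = 0.9778 kg/s

0.9778


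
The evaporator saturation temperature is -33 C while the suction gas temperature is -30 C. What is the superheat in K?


Superheat = T_suction - T_evap
Superheat = -30 - (-33)
Superheat = 3 K

3


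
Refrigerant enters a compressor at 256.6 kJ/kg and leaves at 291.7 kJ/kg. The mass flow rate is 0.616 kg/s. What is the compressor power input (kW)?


dh = 291.7 - 256.6 = 35.1 kJ/kg
W = m_dot * dh = 0.616 * 35.1 = 21.62 kW

21.62


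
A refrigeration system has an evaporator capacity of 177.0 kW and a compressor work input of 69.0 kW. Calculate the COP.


COP = Q_evap / W
COP = 177.0 / 69.0
COP = 2.565

2.565


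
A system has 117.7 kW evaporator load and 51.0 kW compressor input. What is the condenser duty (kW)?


Q_cond = Q_evap + W
Q_cond = 117.7 + 51.0
Q_cond = 168.7 kW

168.7


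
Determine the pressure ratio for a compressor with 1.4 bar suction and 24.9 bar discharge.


PR = P_high / P_low
PR = 24.9 / 1.4
PR = 17.786

17.786


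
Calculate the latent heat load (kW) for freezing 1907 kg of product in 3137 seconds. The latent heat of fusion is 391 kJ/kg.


Q_lat = m * h_fg / t
Q_lat = 1907 * 391 / 3137
Q_lat = 237.69 kW

237.69


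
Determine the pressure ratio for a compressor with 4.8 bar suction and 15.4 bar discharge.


PR = P_high / P_low
PR = 15.4 / 4.8
PR = 3.208

3.208


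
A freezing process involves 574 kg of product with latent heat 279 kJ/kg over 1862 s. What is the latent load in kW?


Q_lat = m * h_fg / t
Q_lat = 574 * 279 / 1862
Q_lat = 86.01 kW

86.01


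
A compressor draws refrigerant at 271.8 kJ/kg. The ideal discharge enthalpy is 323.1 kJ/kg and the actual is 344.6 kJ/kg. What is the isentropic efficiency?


dh_ideal = 323.1 - 271.8 = 51.3 kJ/kg
dh_actual = 344.6 - 271.8 = 72.8 kJ/kg
eta_s = dh_ideal / dh_actual = 51.3 / 72.8
eta_s = 0.7047

0.7047


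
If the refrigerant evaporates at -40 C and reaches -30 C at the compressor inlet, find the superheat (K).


Superheat = T_suction - T_evap
Superheat = -30 - (-40)
Superheat = 10 K

10


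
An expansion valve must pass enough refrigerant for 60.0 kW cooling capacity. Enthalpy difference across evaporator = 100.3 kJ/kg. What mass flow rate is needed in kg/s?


m_dot = Q / dh
m_dot = 60.0 / 100.3
m_dot = 0.5982 kg/s

0.5982


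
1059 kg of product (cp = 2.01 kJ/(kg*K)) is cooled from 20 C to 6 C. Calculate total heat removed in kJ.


dT = 20 - (6) = 14 K
Q = m * cp * dT = 1059 * 2.01 * 14
Q = 29800 kJ

29800


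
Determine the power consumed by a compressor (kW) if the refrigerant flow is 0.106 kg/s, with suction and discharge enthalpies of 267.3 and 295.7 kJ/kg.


dh = 295.7 - 267.3 = 28.4 kJ/kg
W = m_dot * dh = 0.106 * 28.4 = 3.01 kW

3.01


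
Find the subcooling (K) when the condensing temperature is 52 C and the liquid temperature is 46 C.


Subcooling = T_cond - T_liquid
Subcooling = 52 - 46
Subcooling = 6 K

6


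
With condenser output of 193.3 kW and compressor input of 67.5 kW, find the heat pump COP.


COP_hp = Q_cond / W
COP_hp = 193.3 / 67.5
COP_hp = 2.864

2.864


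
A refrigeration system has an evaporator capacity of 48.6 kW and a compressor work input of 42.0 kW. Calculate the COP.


COP = Q_evap / W
COP = 48.6 / 42.0
COP = 1.157

1.157


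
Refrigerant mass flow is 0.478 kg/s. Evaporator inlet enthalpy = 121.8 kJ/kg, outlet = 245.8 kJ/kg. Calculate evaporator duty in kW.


dh = 245.8 - 121.8 = 124.0 kJ/kg
Q_evap = m_dot * dh = 0.478 * 124.0
Q_evap = 59.27 kW

59.27


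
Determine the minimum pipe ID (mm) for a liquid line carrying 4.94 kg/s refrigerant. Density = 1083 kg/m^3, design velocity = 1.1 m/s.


A = m_dot / (rho * v) = 4.94 / (1083 * 1.1) = 0.004146730463 m^2
d = sqrt(4*A/pi) * 1000
d = 72.7 mm

72.7


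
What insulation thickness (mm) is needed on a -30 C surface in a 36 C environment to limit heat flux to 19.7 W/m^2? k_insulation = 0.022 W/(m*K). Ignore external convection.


dT = 36 - (-30) = 66 K
thickness = k * dT / q_max * 1000
thickness = 0.022 * 66 / 19.7 * 1000
thickness = 73.7 mm

73.7


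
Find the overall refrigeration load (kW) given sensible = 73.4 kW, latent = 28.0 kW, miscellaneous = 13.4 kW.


Q_total = Q_s + Q_l + Q_misc
Q_total = 73.4 + 28.0 + 13.4
Q_total = 114.8 kW

114.8


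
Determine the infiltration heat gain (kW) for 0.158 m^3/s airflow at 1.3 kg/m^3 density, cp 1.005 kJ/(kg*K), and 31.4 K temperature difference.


Q = V_dot * rho * cp * dT
Q = 0.158 * 1.3 * 1.005 * 31.4
Q = 6.482 kW

6.482


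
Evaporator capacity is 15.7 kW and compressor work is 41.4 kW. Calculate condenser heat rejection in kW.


Q_cond = Q_evap + W
Q_cond = 15.7 + 41.4
Q_cond = 57.1 kW

57.1


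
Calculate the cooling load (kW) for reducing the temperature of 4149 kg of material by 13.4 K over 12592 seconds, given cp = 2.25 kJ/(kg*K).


Q = m * cp * dT / t
Q = 4149 * 2.25 * 13.4 / 12592
Q = 9.934 kW

9.934


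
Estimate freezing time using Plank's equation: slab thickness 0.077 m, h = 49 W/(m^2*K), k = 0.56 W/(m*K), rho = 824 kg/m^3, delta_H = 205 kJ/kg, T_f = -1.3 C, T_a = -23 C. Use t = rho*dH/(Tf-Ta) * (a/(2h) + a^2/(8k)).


dT = -1.3 - (-23) = 21.7 K
term1 = a/(2h) = 0.077/(2*49) = 0.0007857142857
term2 = a^2/(8k) = 0.077^2/(8*0.56) = 0.0013234375
t = rho*dH*1000/dT * (term1 + term2)
t = 824*205*1000/21.7 * (0.0007857142857 + 0.0013234375)
t = 16418 s

16418


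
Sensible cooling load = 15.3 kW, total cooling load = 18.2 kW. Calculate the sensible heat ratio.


SHR = Q_sensible / Q_total
SHR = 15.3 / 18.2
SHR = 0.841

0.841


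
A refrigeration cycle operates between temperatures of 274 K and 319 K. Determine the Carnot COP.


dT = 319 - 274 = 45 K
COP_carnot = T_cold / dT = 274 / 45
COP_carnot = 6.089

6.089


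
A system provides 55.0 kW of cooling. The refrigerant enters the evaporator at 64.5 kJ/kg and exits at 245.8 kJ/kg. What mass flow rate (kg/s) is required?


dh = 245.8 - 64.5 = 181.3 kJ/kg
m_dot = Q / dh = 55.0 / 181.3 = 0.3034 kg/s

0.3034


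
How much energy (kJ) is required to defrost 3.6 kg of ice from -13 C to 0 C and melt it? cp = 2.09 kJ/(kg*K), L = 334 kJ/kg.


Sensible heat = cp * dT = 2.09 * 13 = 27.17 kJ/kg
Total per kg = 27.17 + 334 = 361.17 kJ/kg
Q = m * total = 3.6 * 361.17
Q = 1300.2 kJ

1300.2


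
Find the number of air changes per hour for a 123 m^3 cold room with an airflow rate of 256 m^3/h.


ACH = flow / volume
ACH = 256 / 123
ACH = 2.081

2.081


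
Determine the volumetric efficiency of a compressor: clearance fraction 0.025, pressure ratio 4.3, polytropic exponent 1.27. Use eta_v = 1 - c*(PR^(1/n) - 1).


PR^(1/n) = 4.3^(1/1.27) = 3.15350889
eta_v = 1 - 0.025 * (3.15350889 - 1)
eta_v = 0.9462

0.9462


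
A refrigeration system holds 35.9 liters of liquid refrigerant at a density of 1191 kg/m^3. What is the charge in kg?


Charge = V * rho / 1000
Charge = 35.9 * 1191 / 1000
Charge = 42.76 kg

42.76


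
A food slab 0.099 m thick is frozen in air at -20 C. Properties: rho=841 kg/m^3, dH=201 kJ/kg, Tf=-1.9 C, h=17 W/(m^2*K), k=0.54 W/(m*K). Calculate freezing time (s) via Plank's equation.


dT = -1.9 - (-20) = 18.1 K
term1 = a/(2h) = 0.099/(2*17) = 0.002911764706
term2 = a^2/(8k) = 0.099^2/(8*0.54) = 0.00226875
t = rho*dH*1000/dT * (term1 + term2)
t = 841*201*1000/18.1 * (0.002911764706 + 0.00226875)
t = 48382 s

48382


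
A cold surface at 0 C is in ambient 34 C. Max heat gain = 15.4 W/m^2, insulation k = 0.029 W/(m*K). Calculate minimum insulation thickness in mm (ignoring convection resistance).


dT = 34 - (0) = 34 K
thickness = k * dT / q_max * 1000
thickness = 0.029 * 34 / 15.4 * 1000
thickness = 64.0 mm

64.0


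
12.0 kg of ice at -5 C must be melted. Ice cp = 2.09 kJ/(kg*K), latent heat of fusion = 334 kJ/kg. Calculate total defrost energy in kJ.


Sensible heat = cp * dT = 2.09 * 5 = 10.45 kJ/kg
Total per kg = 10.45 + 334 = 344.45 kJ/kg
Q = m * total = 12.0 * 344.45
Q = 4133.4 kJ

4133.4


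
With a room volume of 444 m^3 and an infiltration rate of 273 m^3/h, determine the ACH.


ACH = flow / volume
ACH = 273 / 444
ACH = 0.615

0.615


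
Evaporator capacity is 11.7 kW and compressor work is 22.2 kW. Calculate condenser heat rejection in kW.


Q_cond = Q_evap + W
Q_cond = 11.7 + 22.2
Q_cond = 33.9 kW

33.9


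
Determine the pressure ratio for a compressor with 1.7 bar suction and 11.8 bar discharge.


PR = P_high / P_low
PR = 11.8 / 1.7
PR = 6.941

6.941


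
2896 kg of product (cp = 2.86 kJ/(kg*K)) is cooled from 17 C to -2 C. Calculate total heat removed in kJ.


dT = 17 - (-2) = 19 K
Q = m * cp * dT = 2896 * 2.86 * 19
Q = 157369 kJ

157369


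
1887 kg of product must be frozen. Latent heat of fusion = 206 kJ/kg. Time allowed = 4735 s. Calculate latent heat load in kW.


Q_lat = m * h_fg / t
Q_lat = 1887 * 206 / 4735
Q_lat = 82.1 kW

82.1


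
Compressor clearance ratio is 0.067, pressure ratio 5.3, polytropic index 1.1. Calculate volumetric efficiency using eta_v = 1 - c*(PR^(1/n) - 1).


PR^(1/n) = 5.3^(1/1.1) = 4.55441508
eta_v = 1 - 0.067 * (4.55441508 - 1)
eta_v = 0.7619

0.7619


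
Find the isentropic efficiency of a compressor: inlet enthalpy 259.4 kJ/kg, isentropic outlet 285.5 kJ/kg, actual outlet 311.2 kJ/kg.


dh_ideal = 285.5 - 259.4 = 26.1 kJ/kg
dh_actual = 311.2 - 259.4 = 51.8 kJ/kg
eta_s = dh_ideal / dh_actual = 26.1 / 51.8
eta_s = 0.5039

0.5039


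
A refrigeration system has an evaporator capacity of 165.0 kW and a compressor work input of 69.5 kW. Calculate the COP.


COP = Q_evap / W
COP = 165.0 / 69.5
COP = 2.374

2.374


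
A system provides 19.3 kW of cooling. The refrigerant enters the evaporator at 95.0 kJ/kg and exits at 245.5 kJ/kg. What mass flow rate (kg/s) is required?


dh = 245.5 - 95.0 = 150.5 kJ/kg
m_dot = Q / dh = 19.3 / 150.5 = 0.1282 kg/s

0.1282


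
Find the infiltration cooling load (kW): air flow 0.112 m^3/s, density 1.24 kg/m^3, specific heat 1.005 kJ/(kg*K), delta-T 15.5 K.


Q = V_dot * rho * cp * dT
Q = 0.112 * 1.24 * 1.005 * 15.5
Q = 2.163 kW

2.163


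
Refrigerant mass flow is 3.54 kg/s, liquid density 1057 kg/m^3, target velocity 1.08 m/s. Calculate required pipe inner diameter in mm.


A = m_dot / (rho * v) = 3.54 / (1057 * 1.08) = 0.003101019657 m^2
d = sqrt(4*A/pi) * 1000
d = 62.8 mm

62.8


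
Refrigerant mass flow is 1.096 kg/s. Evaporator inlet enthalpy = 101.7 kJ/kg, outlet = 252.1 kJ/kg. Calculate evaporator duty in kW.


dh = 252.1 - 101.7 = 150.4 kJ/kg
Q_evap = m_dot * dh = 1.096 * 150.4
Q_evap = 164.84 kW

164.84


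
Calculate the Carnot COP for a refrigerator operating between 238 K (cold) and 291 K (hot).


dT = 291 - 238 = 53 K
COP_carnot = T_cold / dT = 238 / 53
COP_carnot = 4.491

4.491


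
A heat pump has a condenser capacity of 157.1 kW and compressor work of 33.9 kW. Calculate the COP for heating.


COP_hp = Q_cond / W
COP_hp = 157.1 / 33.9
COP_hp = 4.634

4.634


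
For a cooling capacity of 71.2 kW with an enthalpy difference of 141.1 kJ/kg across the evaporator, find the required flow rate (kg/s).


m_dot = Q / dh
m_dot = 71.2 / 141.1
m_dot = 0.5046 kg/s

0.5046


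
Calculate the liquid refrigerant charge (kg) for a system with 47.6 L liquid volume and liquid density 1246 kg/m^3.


Charge = V * rho / 1000
Charge = 47.6 * 1246 / 1000
Charge = 59.31 kg

59.31


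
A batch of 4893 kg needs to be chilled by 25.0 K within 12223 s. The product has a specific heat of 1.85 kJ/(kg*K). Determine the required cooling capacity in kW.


Q = m * cp * dT / t
Q = 4893 * 1.85 * 25.0 / 12223
Q = 18.514 kW

18.514


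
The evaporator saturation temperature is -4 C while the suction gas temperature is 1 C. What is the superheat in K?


Superheat = T_suction - T_evap
Superheat = 1 - (-4)
Superheat = 5 K

5


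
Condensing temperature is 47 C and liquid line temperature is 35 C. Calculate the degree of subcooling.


Subcooling = T_cond - T_liquid
Subcooling = 47 - 35
Subcooling = 12 K

12


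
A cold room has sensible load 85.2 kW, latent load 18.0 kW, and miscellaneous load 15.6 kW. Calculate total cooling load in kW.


Q_total = Q_s + Q_l + Q_misc
Q_total = 85.2 + 18.0 + 15.6
Q_total = 118.8 kW

118.8


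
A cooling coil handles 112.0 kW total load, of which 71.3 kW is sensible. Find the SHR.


SHR = Q_sensible / Q_total
SHR = 71.3 / 112.0
SHR = 0.637

0.637


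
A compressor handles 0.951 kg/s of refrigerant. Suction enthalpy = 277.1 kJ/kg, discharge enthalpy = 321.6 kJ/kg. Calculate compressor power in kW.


dh = 321.6 - 277.1 = 44.5 kJ/kg
W = m_dot * dh = 0.951 * 44.5 = 42.32 kW

42.32


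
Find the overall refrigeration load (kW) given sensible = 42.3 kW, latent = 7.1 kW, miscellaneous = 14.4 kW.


Q_total = Q_s + Q_l + Q_misc
Q_total = 42.3 + 7.1 + 14.4
Q_total = 63.8 kW

63.8


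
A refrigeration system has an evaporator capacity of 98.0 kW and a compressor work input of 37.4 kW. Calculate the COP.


COP = Q_evap / W
COP = 98.0 / 37.4
COP = 2.62

2.62


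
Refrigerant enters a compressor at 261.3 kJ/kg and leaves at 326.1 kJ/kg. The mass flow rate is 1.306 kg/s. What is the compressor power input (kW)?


dh = 326.1 - 261.3 = 64.8 kJ/kg
W = m_dot * dh = 1.306 * 64.8 = 84.63 kW

84.63


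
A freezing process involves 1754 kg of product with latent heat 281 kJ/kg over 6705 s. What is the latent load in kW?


Q_lat = m * h_fg / t
Q_lat = 1754 * 281 / 6705
Q_lat = 73.51 kW

73.51


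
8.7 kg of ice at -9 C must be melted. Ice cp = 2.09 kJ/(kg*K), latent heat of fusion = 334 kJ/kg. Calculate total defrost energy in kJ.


Sensible heat = cp * dT = 2.09 * 9 = 18.81 kJ/kg
Total per kg = 18.81 + 334 = 352.81 kJ/kg
Q = m * total = 8.7 * 352.81
Q = 3069.4 kJ

3069.4


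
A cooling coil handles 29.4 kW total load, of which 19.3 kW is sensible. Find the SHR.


SHR = Q_sensible / Q_total
SHR = 19.3 / 29.4
SHR = 0.656

0.656


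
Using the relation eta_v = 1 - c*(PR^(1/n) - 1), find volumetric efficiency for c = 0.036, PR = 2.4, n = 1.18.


PR^(1/n) = 2.4^(1/1.18) = 2.09996916
eta_v = 1 - 0.036 * (2.09996916 - 1)
eta_v = 0.9604

0.9604


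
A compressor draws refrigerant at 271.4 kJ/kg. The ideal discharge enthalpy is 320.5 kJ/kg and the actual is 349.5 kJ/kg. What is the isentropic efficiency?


dh_ideal = 320.5 - 271.4 = 49.1 kJ/kg
dh_actual = 349.5 - 271.4 = 78.1 kJ/kg
eta_s = dh_ideal / dh_actual = 49.1 / 78.1
eta_s = 0.6287

0.6287


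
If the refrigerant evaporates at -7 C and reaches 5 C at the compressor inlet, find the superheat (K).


Superheat = T_suction - T_evap
Superheat = 5 - (-7)
Superheat = 12 K

12


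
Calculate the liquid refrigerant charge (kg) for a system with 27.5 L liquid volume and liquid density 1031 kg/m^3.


Charge = V * rho / 1000
Charge = 27.5 * 1031 / 1000
Charge = 28.35 kg

28.35


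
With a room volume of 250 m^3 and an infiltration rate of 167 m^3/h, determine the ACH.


ACH = flow / volume
ACH = 167 / 250
ACH = 0.668

0.668


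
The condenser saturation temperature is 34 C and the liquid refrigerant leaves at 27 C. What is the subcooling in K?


Subcooling = T_cond - T_liquid
Subcooling = 34 - 27
Subcooling = 7 K

7


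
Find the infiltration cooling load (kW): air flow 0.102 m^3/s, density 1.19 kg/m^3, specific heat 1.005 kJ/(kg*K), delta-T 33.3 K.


Q = V_dot * rho * cp * dT
Q = 0.102 * 1.19 * 1.005 * 33.3
Q = 4.062 kW

4.062


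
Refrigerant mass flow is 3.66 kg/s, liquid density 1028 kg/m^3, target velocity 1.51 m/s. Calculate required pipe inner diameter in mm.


A = m_dot / (rho * v) = 3.66 / (1028 * 1.51) = 0.002357822042 m^2
d = sqrt(4*A/pi) * 1000
d = 54.8 mm

54.8


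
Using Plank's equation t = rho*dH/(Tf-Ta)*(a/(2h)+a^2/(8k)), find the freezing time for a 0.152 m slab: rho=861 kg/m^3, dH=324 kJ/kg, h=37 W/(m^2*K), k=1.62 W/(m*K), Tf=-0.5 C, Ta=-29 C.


dT = -0.5 - (-29) = 28.5 K
term1 = a/(2h) = 0.152/(2*37) = 0.002054054054
term2 = a^2/(8k) = 0.152^2/(8*1.62) = 0.001782716049
t = rho*dH*1000/dT * (term1 + term2)
t = 861*324*1000/28.5 * (0.002054054054 + 0.001782716049)
t = 37555 s

37555


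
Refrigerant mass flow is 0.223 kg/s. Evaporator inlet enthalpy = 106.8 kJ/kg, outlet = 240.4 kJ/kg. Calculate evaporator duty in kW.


dh = 240.4 - 106.8 = 133.6 kJ/kg
Q_evap = m_dot * dh = 0.223 * 133.6
Q_evap = 29.79 kW

29.79


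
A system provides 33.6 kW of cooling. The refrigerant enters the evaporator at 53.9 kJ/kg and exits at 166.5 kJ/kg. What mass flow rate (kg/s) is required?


dh = 166.5 - 53.9 = 112.6 kJ/kg
m_dot = Q / dh = 33.6 / 112.6 = 0.2984 kg/s

0.2984


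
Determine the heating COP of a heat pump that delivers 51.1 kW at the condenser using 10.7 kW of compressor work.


COP_hp = Q_cond / W
COP_hp = 51.1 / 10.7
COP_hp = 4.776

4.776


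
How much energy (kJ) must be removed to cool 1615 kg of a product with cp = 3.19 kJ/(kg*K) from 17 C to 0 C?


dT = 17 - (0) = 17 K
Q = m * cp * dT = 1615 * 3.19 * 17
Q = 87581 kJ

87581


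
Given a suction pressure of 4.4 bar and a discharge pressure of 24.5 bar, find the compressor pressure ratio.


PR = P_high / P_low
PR = 24.5 / 4.4
PR = 5.568

5.568


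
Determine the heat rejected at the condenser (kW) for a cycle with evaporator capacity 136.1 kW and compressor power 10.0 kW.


Q_cond = Q_evap + W
Q_cond = 136.1 + 10.0
Q_cond = 146.1 kW

146.1


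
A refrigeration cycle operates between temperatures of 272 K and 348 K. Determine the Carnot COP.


dT = 348 - 272 = 76 K
COP_carnot = T_cold / dT = 272 / 76
COP_carnot = 3.579

3.579


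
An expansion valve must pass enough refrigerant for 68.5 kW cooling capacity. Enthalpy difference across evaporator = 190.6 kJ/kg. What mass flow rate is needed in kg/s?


m_dot = Q / dh
m_dot = 68.5 / 190.6
m_dot = 0.3594 kg/s

0.3594


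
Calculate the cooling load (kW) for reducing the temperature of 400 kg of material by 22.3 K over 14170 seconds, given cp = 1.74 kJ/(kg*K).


Q = m * cp * dT / t
Q = 400 * 1.74 * 22.3 / 14170
Q = 1.095 kW

1.095


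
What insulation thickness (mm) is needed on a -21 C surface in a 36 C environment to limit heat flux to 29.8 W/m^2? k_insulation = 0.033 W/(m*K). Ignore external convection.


dT = 36 - (-21) = 57 K
thickness = k * dT / q_max * 1000
thickness = 0.033 * 57 / 29.8 * 1000
thickness = 63.1 mm

63.1


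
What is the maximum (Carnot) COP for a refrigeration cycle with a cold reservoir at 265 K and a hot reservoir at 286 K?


dT = 286 - 265 = 21 K
COP_carnot = T_cold / dT = 265 / 21
COP_carnot = 12.619

12.619


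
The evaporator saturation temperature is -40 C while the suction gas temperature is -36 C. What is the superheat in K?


Superheat = T_suction - T_evap
Superheat = -36 - (-40)
Superheat = 4 K

4


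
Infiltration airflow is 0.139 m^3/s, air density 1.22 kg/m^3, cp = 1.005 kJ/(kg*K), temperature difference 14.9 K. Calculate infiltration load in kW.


Q = V_dot * rho * cp * dT
Q = 0.139 * 1.22 * 1.005 * 14.9
Q = 2.539 kW

2.539


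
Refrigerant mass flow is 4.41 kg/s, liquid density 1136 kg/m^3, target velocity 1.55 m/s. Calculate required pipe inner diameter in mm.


A = m_dot / (rho * v) = 4.41 / (1136 * 1.55) = 0.002504543389 m^2
d = sqrt(4*A/pi) * 1000
d = 56.5 mm

56.5


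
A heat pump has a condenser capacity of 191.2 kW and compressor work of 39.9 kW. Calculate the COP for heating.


COP_hp = Q_cond / W
COP_hp = 191.2 / 39.9
COP_hp = 4.792

4.792


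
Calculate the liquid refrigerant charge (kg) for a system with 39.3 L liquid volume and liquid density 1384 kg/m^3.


Charge = V * rho / 1000
Charge = 39.3 * 1384 / 1000
Charge = 54.39 kg

54.39


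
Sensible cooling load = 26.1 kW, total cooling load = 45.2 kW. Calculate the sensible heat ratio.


SHR = Q_sensible / Q_total
SHR = 26.1 / 45.2
SHR = 0.577

0.577


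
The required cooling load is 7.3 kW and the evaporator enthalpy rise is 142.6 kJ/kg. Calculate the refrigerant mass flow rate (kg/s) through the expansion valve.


m_dot = Q / dh
m_dot = 7.3 / 142.6
m_dot = 0.0512 kg/s

0.0512


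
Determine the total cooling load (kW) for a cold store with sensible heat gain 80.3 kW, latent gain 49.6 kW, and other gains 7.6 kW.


Q_total = Q_s + Q_l + Q_misc
Q_total = 80.3 + 49.6 + 7.6
Q_total = 137.5 kW

137.5


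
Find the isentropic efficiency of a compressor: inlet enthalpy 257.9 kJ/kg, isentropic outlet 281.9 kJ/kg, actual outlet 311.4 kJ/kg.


dh_ideal = 281.9 - 257.9 = 24.0 kJ/kg
dh_actual = 311.4 - 257.9 = 53.5 kJ/kg
eta_s = dh_ideal / dh_actual = 24.0 / 53.5
eta_s = 0.4486

0.4486


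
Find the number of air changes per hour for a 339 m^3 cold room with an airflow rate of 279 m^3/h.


ACH = flow / volume
ACH = 279 / 339
ACH = 0.823

0.823


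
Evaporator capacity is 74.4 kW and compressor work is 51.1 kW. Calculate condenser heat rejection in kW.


Q_cond = Q_evap + W
Q_cond = 74.4 + 51.1
Q_cond = 125.5 kW

125.5


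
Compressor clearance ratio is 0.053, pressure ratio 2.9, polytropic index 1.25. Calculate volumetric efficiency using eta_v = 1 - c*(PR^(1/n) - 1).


PR^(1/n) = 2.9^(1/1.25) = 2.34378839
eta_v = 1 - 0.053 * (2.34378839 - 1)
eta_v = 0.9288

0.9288


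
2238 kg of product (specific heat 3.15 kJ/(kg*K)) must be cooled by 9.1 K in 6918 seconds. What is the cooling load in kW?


Q = m * cp * dT / t
Q = 2238 * 3.15 * 9.1 / 6918
Q = 9.273 kW

9.273


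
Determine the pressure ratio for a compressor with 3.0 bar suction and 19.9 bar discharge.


PR = P_high / P_low
PR = 19.9 / 3.0
PR = 6.633

6.633


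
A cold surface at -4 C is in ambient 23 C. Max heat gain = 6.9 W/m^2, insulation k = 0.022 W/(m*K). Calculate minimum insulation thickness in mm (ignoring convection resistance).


dT = 23 - (-4) = 27 K
thickness = k * dT / q_max * 1000
thickness = 0.022 * 27 / 6.9 * 1000
thickness = 86.1 mm

86.1


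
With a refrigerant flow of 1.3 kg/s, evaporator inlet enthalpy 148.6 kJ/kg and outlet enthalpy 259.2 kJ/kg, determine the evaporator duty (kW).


dh = 259.2 - 148.6 = 110.6 kJ/kg
Q_evap = m_dot * dh = 1.3 * 110.6
Q_evap = 143.78 kW

143.78


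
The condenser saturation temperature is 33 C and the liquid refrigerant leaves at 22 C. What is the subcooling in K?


Subcooling = T_cond - T_liquid
Subcooling = 33 - 22
Subcooling = 11 K

11


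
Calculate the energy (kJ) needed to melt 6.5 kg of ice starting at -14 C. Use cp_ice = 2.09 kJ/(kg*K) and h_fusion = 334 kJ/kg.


Sensible heat = cp * dT = 2.09 * 14 = 29.26 kJ/kg
Total per kg = 29.26 + 334 = 363.26 kJ/kg
Q = m * total = 6.5 * 363.26
Q = 2361.2 kJ

2361.2


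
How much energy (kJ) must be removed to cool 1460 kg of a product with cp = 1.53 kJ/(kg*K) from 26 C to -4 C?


dT = 26 - (-4) = 30 K
Q = m * cp * dT = 1460 * 1.53 * 30
Q = 67014 kJ

67014


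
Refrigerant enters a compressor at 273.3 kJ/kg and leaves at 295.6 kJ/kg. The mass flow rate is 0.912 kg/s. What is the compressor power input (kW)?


dh = 295.6 - 273.3 = 22.3 kJ/kg
W = m_dot * dh = 0.912 * 22.3 = 20.34 kW

20.34


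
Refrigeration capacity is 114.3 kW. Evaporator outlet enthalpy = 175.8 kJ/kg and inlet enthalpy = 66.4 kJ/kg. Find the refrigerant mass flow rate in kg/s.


dh = 175.8 - 66.4 = 109.4 kJ/kg
m_dot = Q / dh = 114.3 / 109.4 = 1.0448 kg/s

1.0448


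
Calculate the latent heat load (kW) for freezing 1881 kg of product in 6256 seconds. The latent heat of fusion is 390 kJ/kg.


Q_lat = m * h_fg / t
Q_lat = 1881 * 390 / 6256
Q_lat = 117.26 kW

117.26


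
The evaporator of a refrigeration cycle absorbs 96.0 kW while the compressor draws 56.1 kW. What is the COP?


COP = Q_evap / W
COP = 96.0 / 56.1
COP = 1.711

1.711


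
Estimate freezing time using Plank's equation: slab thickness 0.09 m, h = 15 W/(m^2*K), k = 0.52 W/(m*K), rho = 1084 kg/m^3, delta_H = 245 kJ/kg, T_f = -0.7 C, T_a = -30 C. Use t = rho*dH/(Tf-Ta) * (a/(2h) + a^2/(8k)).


dT = -0.7 - (-30) = 29.3 K
term1 = a/(2h) = 0.09/(2*15) = 0.003
term2 = a^2/(8k) = 0.09^2/(8*0.52) = 0.001947115385
t = rho*dH*1000/dT * (term1 + term2)
t = 1084*245*1000/29.3 * (0.003 + 0.001947115385)
t = 44841 s

44841


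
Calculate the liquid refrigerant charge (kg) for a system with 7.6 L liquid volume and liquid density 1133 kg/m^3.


Charge = V * rho / 1000
Charge = 7.6 * 1133 / 1000
Charge = 8.61 kg

8.61


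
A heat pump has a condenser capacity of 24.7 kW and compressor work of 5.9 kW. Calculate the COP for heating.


COP_hp = Q_cond / W
COP_hp = 24.7 / 5.9
COP_hp = 4.186

4.186


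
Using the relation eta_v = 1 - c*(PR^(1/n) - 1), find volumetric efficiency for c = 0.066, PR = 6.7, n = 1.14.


PR^(1/n) = 6.7^(1/1.14) = 5.30428707
eta_v = 1 - 0.066 * (5.30428707 - 1)
eta_v = 0.7159

0.7159


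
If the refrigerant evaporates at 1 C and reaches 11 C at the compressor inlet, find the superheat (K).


Superheat = T_suction - T_evap
Superheat = 11 - (1)
Superheat = 10 K

10


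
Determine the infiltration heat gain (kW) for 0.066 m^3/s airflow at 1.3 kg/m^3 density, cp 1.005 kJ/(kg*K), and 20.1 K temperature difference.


Q = V_dot * rho * cp * dT
Q = 0.066 * 1.3 * 1.005 * 20.1
Q = 1.733 kW

1.733


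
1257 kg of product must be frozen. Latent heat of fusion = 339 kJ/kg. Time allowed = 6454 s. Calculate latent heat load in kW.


Q_lat = m * h_fg / t
Q_lat = 1257 * 339 / 6454
Q_lat = 66.02 kW

66.02


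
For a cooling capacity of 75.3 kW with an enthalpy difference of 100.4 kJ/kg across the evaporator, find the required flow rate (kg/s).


m_dot = Q / dh
m_dot = 75.3 / 100.4
m_dot = 0.75 kg/s

0.75


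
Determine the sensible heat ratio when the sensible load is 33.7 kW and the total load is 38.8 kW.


SHR = Q_sensible / Q_total
SHR = 33.7 / 38.8
SHR = 0.869

0.869


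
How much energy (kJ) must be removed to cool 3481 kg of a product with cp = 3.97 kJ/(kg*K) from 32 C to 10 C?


dT = 32 - (10) = 22 K
Q = m * cp * dT = 3481 * 3.97 * 22
Q = 304031 kJ

304031


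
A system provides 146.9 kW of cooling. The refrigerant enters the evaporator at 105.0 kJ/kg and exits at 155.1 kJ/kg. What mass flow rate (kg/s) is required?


dh = 155.1 - 105.0 = 50.1 kJ/kg
m_dot = Q / dh = 146.9 / 50.1 = 2.9321 kg/s

2.9321


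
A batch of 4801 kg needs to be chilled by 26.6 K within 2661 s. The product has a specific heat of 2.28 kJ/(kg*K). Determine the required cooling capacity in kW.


Q = m * cp * dT / t
Q = 4801 * 2.28 * 26.6 / 2661
Q = 109.422 kW

109.422


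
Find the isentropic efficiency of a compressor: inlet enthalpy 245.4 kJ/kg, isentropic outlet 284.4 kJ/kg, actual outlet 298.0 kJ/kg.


dh_ideal = 284.4 - 245.4 = 39.0 kJ/kg
dh_actual = 298.0 - 245.4 = 52.6 kJ/kg
eta_s = dh_ideal / dh_actual = 39.0 / 52.6
eta_s = 0.7414

0.7414


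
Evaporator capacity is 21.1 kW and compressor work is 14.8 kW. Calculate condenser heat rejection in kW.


Q_cond = Q_evap + W
Q_cond = 21.1 + 14.8
Q_cond = 35.9 kW

35.9


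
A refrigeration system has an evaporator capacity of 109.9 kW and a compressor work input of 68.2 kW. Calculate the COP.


COP = Q_evap / W
COP = 109.9 / 68.2
COP = 1.611

1.611


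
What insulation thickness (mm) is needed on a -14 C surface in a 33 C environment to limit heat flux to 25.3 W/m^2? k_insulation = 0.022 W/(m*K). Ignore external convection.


dT = 33 - (-14) = 47 K
thickness = k * dT / q_max * 1000
thickness = 0.022 * 47 / 25.3 * 1000
thickness = 40.9 mm

40.9


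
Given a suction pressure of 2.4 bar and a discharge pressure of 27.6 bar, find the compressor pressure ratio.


PR = P_high / P_low
PR = 27.6 / 2.4
PR = 11.5

11.5


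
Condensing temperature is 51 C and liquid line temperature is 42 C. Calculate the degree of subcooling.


Subcooling = T_cond - T_liquid
Subcooling = 51 - 42
Subcooling = 9 K

9


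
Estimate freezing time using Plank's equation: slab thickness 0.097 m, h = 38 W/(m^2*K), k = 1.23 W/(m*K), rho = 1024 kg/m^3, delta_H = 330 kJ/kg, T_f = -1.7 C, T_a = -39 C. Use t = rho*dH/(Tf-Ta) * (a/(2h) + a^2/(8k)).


dT = -1.7 - (-39) = 37.3 K
term1 = a/(2h) = 0.097/(2*38) = 0.001276315789
term2 = a^2/(8k) = 0.097^2/(8*1.23) = 0.000956199187
t = rho*dH*1000/dT * (term1 + term2)
t = 1024*330*1000/37.3 * (0.001276315789 + 0.000956199187)
t = 20226 s

20226


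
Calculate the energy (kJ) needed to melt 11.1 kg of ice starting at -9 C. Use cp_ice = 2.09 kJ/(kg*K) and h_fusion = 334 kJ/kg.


Sensible heat = cp * dT = 2.09 * 9 = 18.81 kJ/kg
Total per kg = 18.81 + 334 = 352.81 kJ/kg
Q = m * total = 11.1 * 352.81
Q = 3916.2 kJ

3916.2


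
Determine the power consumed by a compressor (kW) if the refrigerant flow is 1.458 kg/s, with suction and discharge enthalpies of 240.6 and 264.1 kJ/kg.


dh = 264.1 - 240.6 = 23.5 kJ/kg
W = m_dot * dh = 1.458 * 23.5 = 34.26 kW

34.26


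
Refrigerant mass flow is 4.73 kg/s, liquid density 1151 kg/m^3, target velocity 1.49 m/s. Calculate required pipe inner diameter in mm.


A = m_dot / (rho * v) = 4.73 / (1151 * 1.49) = 0.002758033575 m^2
d = sqrt(4*A/pi) * 1000
d = 59.3 mm

59.3


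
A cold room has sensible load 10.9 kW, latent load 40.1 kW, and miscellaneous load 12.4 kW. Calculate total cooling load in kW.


Q_total = Q_s + Q_l + Q_misc
Q_total = 10.9 + 40.1 + 12.4
Q_total = 63.4 kW

63.4


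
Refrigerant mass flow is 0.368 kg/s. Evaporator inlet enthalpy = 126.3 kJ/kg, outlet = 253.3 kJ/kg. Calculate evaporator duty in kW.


dh = 253.3 - 126.3 = 127.0 kJ/kg
Q_evap = m_dot * dh = 0.368 * 127.0
Q_evap = 46.74 kW

46.74


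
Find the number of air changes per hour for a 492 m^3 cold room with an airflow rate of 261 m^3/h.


ACH = flow / volume
ACH = 261 / 492
ACH = 0.53

0.53


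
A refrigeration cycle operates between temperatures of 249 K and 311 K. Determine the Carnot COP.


dT = 311 - 249 = 62 K
COP_carnot = T_cold / dT = 249 / 62
COP_carnot = 4.016

4.016


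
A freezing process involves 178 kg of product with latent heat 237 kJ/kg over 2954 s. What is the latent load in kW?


Q_lat = m * h_fg / t
Q_lat = 178 * 237 / 2954
Q_lat = 14.28 kW

14.28


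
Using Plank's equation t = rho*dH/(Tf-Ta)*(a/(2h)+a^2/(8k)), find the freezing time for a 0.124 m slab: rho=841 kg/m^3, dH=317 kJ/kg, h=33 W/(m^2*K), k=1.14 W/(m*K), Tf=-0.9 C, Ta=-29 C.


dT = -0.9 - (-29) = 28.1 K
term1 = a/(2h) = 0.124/(2*33) = 0.001878787879
term2 = a^2/(8k) = 0.124^2/(8*1.14) = 0.001685964912
t = rho*dH*1000/dT * (term1 + term2)
t = 841*317*1000/28.1 * (0.001878787879 + 0.001685964912)
t = 33820 s

33820


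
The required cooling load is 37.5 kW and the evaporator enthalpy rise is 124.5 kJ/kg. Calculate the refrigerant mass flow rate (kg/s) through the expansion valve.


m_dot = Q / dh
m_dot = 37.5 / 124.5
m_dot = 0.3012 kg/s

0.3012


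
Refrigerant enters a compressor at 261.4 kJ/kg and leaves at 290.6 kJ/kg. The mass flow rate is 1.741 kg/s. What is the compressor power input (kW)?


dh = 290.6 - 261.4 = 29.2 kJ/kg
W = m_dot * dh = 1.741 * 29.2 = 50.84 kW

50.84


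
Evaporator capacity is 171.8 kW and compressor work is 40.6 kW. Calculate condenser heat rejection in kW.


Q_cond = Q_evap + W
Q_cond = 171.8 + 40.6
Q_cond = 212.4 kW

212.4


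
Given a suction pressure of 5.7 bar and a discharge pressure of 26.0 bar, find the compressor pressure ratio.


PR = P_high / P_low
PR = 26.0 / 5.7
PR = 4.561

4.561


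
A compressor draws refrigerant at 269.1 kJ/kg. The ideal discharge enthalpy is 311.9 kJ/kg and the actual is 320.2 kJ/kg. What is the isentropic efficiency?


dh_ideal = 311.9 - 269.1 = 42.8 kJ/kg
dh_actual = 320.2 - 269.1 = 51.1 kJ/kg
eta_s = dh_ideal / dh_actual = 42.8 / 51.1
eta_s = 0.8376

0.8376


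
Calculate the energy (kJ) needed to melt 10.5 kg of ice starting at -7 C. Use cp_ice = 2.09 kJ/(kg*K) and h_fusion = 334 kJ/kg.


Sensible heat = cp * dT = 2.09 * 7 = 14.63 kJ/kg
Total per kg = 14.63 + 334 = 348.63 kJ/kg
Q = m * total = 10.5 * 348.63
Q = 3660.6 kJ

3660.6


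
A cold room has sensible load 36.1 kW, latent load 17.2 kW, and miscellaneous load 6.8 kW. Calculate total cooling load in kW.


Q_total = Q_s + Q_l + Q_misc
Q_total = 36.1 + 17.2 + 6.8
Q_total = 60.1 kW

60.1


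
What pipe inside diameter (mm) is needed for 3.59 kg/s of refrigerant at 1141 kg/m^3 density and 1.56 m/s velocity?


A = m_dot / (rho * v) = 3.59 / (1141 * 1.56) = 0.002016899256 m^2
d = sqrt(4*A/pi) * 1000
d = 50.7 mm

50.7


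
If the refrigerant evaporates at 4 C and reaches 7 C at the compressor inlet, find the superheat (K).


Superheat = T_suction - T_evap
Superheat = 7 - (4)
Superheat = 3 K

3


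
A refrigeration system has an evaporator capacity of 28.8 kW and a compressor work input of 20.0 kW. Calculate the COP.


COP = Q_evap / W
COP = 28.8 / 20.0
COP = 1.44

1.44


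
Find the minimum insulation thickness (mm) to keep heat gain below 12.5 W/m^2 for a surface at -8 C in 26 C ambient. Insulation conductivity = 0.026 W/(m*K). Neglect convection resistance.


dT = 26 - (-8) = 34 K
thickness = k * dT / q_max * 1000
thickness = 0.026 * 34 / 12.5 * 1000
thickness = 70.7 mm

70.7


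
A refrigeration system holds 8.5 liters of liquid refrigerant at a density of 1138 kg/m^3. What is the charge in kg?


Charge = V * rho / 1000
Charge = 8.5 * 1138 / 1000
Charge = 9.67 kg

9.67


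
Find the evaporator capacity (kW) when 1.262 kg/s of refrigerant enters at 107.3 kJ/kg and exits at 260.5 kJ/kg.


dh = 260.5 - 107.3 = 153.2 kJ/kg
Q_evap = m_dot * dh = 1.262 * 153.2
Q_evap = 193.34 kW

193.34


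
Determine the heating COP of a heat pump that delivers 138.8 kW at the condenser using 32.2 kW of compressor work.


COP_hp = Q_cond / W
COP_hp = 138.8 / 32.2
COP_hp = 4.311

4.311


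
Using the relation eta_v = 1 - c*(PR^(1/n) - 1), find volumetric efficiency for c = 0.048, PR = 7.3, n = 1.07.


PR^(1/n) = 7.3^(1/1.07) = 6.4097899
eta_v = 1 - 0.048 * (6.4097899 - 1)
eta_v = 0.7403

0.7403


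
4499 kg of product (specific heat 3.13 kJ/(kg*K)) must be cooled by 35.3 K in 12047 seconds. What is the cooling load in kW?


Q = m * cp * dT / t
Q = 4499 * 3.13 * 35.3 / 12047
Q = 41.263 kW

41.263


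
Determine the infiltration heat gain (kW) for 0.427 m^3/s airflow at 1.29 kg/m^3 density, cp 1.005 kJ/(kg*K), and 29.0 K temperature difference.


Q = V_dot * rho * cp * dT
Q = 0.427 * 1.29 * 1.005 * 29.0
Q = 16.054 kW

16.054


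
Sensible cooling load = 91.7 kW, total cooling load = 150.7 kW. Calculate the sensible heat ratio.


SHR = Q_sensible / Q_total
SHR = 91.7 / 150.7
SHR = 0.608

0.608


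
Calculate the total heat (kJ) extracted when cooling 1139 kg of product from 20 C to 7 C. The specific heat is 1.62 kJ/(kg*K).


dT = 20 - (7) = 13 K
Q = m * cp * dT = 1139 * 1.62 * 13
Q = 23987 kJ

23987


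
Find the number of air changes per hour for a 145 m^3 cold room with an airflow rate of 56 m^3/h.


ACH = flow / volume
ACH = 56 / 145
ACH = 0.386

0.386


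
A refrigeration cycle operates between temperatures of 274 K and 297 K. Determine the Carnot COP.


dT = 297 - 274 = 23 K
COP_carnot = T_cold / dT = 274 / 23
COP_carnot = 11.913

11.913
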